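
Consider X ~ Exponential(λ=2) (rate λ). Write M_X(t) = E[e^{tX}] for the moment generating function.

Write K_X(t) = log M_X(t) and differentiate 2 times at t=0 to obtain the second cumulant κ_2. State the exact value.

M_X(t) = 2/(2 - t)
K_X(t) = log M_X(t) = -log(2 - t) + log(2)
K′(t) = -1/(t - 2)
K′′(t) = 1/(t^2 - 4*t + 4)

κ_2 = K′′(0) = 1/4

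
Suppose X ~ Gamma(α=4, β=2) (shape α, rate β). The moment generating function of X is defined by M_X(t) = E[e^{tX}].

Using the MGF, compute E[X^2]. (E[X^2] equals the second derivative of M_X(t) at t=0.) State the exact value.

E[X^2] = M^(2)(0) = 5

M_X(t) = 16/(2 - t)^4
M^(2)(t) = 320/(t^6 - 12*t^5 + 60*t^4 - 160*t^3 + 240*t^2 - 192*t + 64)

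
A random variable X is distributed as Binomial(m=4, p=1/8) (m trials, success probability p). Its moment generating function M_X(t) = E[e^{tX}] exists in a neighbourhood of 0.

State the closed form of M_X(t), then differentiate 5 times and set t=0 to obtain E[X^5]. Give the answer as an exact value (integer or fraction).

M_X(t) = (e^(t)/8 + 7/8)^4
M′(t) = e^(4*t)/1024 + 21*e^(3*t)/1024 + 147*e^(2*t)/1024 + 343*e^(t)/1024
M′′(t) = e^(4*t)/256 + 63*e^(3*t)/1024 + 147*e^(2*t)/512 + 343*e^(t)/1024
M′′′(t) = e^(4*t)/64 + 189*e^(3*t)/1024 + 147*e^(2*t)/256 + 343*e^(t)/1024
M′′′′(t) = e^(4*t)/16 + 567*e^(3*t)/1024 + 147*e^(2*t)/128 + 343*e^(t)/1024
M′′′′′(t) = e^(4*t)/4 + 1701*e^(3*t)/1024 + 147*e^(2*t)/64 + 343*e^(t)/1024

E[X^5] = M′′′′′(0) = 1163/256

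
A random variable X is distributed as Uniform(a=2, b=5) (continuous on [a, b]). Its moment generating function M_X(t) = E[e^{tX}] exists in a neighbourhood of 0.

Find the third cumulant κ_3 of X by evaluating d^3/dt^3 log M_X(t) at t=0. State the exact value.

κ_3 = d^3K/dt^3 |_{t=0} = 0

M_X(t) = (e^(5*t) - e^(2*t))/(3*t)
K_X(t) = log M_X(t) = -log(t) + log(e^(5*t) - e^(2*t)) - log(3)
dK/dt = (5*t*e^(3*t) - 2*t - e^(3*t) + 1)/(t*e^(3*t) - t)
d^2K/dt^2 = (-9*t^2*e^(3*t) + e^(6*t) - 2*e^(3*t) + 1)/(t^2*e^(6*t) - 2*t^2*e^(3*t) + t^2)
d^3K/dt^3 = (27*t^3*e^(6*t) + 27*t^3*e^(3*t) - 2*e^(9*t) + 6*e^(6*t) - 6*e^(3*t) + 2)/(t^3*e^(9*t) - 3*t^3*e^(6*t) + 3*t^3*e^(3*t) - t^3)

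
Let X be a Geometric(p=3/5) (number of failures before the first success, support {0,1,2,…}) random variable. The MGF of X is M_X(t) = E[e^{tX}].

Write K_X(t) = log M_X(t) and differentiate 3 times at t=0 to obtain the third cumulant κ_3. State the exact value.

κ_3 = K^(3)(0) = 70/27

M_X(t) = 3/(5*(1 - 2*e^(t)/5))
K_X(t) = log M_X(t) = -log(1 - 2*e^(t)/5) - log(5) + log(3)
K^(3)(t) = (-20*e^(2*t) - 50*e^(t))/(8*e^(3*t) - 60*e^(2*t) + 150*e^(t) - 125)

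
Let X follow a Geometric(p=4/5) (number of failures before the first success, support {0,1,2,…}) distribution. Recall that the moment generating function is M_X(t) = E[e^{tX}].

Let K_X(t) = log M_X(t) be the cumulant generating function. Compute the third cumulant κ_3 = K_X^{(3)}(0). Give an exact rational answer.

κ_3 = K′′′(0) = 15/32

M_X(t) = 4/(5*(1 - e^(t)/5))
K_X(t) = log M_X(t) = -log(1 - e^(t)/5) - log(5) + 2*log(2)
K′(t) = -e^(t)/(e^(t) - 5)
K′′(t) = 5*e^(t)/(e^(2*t) - 10*e^(t) + 25)
K′′′(t) = (-5*e^(2*t) - 25*e^(t))/(e^(3*t) - 15*e^(2*t) + 75*e^(t) - 125)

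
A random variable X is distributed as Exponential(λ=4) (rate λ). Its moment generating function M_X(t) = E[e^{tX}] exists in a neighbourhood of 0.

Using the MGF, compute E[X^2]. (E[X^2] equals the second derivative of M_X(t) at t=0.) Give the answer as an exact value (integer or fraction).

M_X(t) = 4/(4 - t)
dM/dt = 4/(t^2 - 8*t + 16)
d^2M/dt^2 = -8/(t^3 - 12*t^2 + 48*t - 64)

E[X^2] = d^2M/dt^2 |_{t=0} = 1/8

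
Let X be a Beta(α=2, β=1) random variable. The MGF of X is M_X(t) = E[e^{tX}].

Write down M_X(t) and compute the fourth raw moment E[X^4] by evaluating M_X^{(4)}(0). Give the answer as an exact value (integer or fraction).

M_X(t) = ₁F₁(2; 3; t)
D^4[M](t) = ₁F₁(6; 7; t)/3

E[X^4] = D^4[M](0) = 1/3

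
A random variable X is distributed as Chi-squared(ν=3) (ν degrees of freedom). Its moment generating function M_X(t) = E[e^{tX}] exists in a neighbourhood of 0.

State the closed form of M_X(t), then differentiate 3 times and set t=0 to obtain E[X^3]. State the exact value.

E[X^3] = M^(3)(0) = 105

M_X(t) = (1 - 2*t)^(-3/2)
M^(3)(t) = 105/(16*t^4*√(1 - 2*t) - 32*t^3*√(1 - 2*t) + 24*t^2*√(1 - 2*t) - 8*t*√(1 - 2*t) + √(1 - 2*t))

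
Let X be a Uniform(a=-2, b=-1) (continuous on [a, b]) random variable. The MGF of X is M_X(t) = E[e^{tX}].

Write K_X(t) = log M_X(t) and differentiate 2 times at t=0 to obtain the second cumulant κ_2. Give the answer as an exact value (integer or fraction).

M_X(t) = (e^(-t) - e^(-2*t))/t
K_X(t) = log M_X(t) = -log(t) + log(e^(-t) - e^(-2*t))
K^(2)(t) = (-t^2*e^(t) + e^(2*t) - 2*e^(t) + 1)/(t^2*e^(2*t) - 2*t^2*e^(t) + t^2)

κ_2 = K^(2)(0) = 1/12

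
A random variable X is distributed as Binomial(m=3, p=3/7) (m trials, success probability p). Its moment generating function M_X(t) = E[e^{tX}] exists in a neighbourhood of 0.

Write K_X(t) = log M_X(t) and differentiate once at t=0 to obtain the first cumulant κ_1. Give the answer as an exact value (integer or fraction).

M_X(t) = (3*e^(t)/7 + 4/7)^3
K_X(t) = log M_X(t) = 3*log(3*e^(t)/7 + 4/7)
K^(1)(t) = 9*e^(t)/(3*e^(t) + 4)

κ_1 = K^(1)(0) = 9/7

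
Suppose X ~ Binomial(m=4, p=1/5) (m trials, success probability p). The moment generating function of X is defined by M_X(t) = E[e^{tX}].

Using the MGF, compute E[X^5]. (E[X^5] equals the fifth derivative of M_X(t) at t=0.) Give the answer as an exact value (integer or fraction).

E[X^5] = M′′′′′(0) = 1648/125

M_X(t) = (e^(t)/5 + 4/5)^4
M′(t) = 4*e^(4*t)/625 + 48*e^(3*t)/625 + 192*e^(2*t)/625 + 256*e^(t)/625
M′′(t) = 16*e^(4*t)/625 + 144*e^(3*t)/625 + 384*e^(2*t)/625 + 256*e^(t)/625
M′′′(t) = 64*e^(4*t)/625 + 432*e^(3*t)/625 + 768*e^(2*t)/625 + 256*e^(t)/625
M′′′′(t) = 256*e^(4*t)/625 + 1296*e^(3*t)/625 + 1536*e^(2*t)/625 + 256*e^(t)/625
M′′′′′(t) = 1024*e^(4*t)/625 + 3888*e^(3*t)/625 + 3072*e^(2*t)/625 + 256*e^(t)/625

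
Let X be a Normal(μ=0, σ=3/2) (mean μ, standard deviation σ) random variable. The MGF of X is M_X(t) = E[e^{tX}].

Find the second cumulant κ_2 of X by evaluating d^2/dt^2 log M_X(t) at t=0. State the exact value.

M_X(t) = e^(9*t^2/8)
K_X(t) = log M_X(t) = 9*t^2/8
D^2[K](t) = 9/4

κ_2 = D^2[K](0) = 9/4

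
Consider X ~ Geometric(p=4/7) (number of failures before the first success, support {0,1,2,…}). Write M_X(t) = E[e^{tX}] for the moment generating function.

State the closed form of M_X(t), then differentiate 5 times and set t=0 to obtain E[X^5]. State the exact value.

E[X^5] = d^5M/dt^5 |_{t=0} = 23721/128

M_X(t) = 4/(7*(1 - 3*e^(t)/7))
dM/dt = 12*e^(t)/(9*e^(2*t) - 42*e^(t) + 49)
d^2M/dt^2 = (-36*e^(2*t) - 84*e^(t))/(27*e^(3*t) - 189*e^(2*t) + 441*e^(t) - 343)
d^3M/dt^3 = (108*e^(3*t) + 1008*e^(2*t) + 588*e^(t))/(81*e^(4*t) - 756*e^(3*t) + 2646*e^(2*t) - 4116*e^(t) + 2401)
d^4M/dt^4 = (-324*e^(4*t) - 8316*e^(3*t) - 19404*e^(2*t) - 4116*e^(t))/(243*e^(5*t) - 2835*e^(4*t) + 13230*e^(3*t) - 30870*e^(2*t) + 36015*e^(t) - 16807)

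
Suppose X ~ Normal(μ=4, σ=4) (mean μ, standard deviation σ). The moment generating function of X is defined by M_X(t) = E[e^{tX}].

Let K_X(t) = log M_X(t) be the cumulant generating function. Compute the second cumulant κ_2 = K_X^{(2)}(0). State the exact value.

M_X(t) = e^(8*t^2 + 4*t)
K_X(t) = log M_X(t) = 8*t^2 + 4*t
D^2[K](t) = 16

κ_2 = D^2[K](0) = 16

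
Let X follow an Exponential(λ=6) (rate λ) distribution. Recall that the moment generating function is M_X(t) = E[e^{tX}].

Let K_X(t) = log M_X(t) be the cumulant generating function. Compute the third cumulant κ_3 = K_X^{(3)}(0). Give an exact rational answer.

M_X(t) = 6/(6 - t)
K_X(t) = log M_X(t) = -log(6 - t) + log(6)
dK/dt = -1/(t - 6)
d^2K/dt^2 = 1/(t^2 - 12*t + 36)
d^3K/dt^3 = -2/(t^3 - 18*t^2 + 108*t - 216)

κ_3 = d^3K/dt^3 |_{t=0} = 1/108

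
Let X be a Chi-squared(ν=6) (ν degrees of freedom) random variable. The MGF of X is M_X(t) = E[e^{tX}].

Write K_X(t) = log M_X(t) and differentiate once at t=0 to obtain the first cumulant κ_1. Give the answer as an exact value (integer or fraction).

M_X(t) = (1 - 2*t)^(-3)
K_X(t) = log M_X(t) = -3*log(1 - 2*t)
K′(t) = -6/(2*t - 1)

κ_1 = K′(0) = 6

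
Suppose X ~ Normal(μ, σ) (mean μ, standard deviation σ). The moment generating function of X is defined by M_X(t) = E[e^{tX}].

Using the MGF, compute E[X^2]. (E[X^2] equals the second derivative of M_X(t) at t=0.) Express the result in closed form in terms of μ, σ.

M_X(t) = e^(μ*t + σ^2*t^2/2)
dM/dt = μ*e^(μ*t)*e^(σ^2*t^2/2) + σ^2*t*e^(μ*t)*e^(σ^2*t^2/2)
d^2M/dt^2 = μ^2*e^(μ*t)*e^(σ^2*t^2/2) + 2*μ*σ^2*t*e^(μ*t)*e^(σ^2*t^2/2) + σ^4*t^2*e^(μ*t)*e^(σ^2*t^2/2) + σ^2*e^(μ*t)*e^(σ^2*t^2/2)

E[X^2] = d^2M/dt^2 |_{t=0} = μ^2 + σ^2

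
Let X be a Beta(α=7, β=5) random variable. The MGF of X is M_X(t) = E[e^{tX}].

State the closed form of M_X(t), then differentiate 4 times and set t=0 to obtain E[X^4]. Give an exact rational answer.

E[X^4] = M^(4)(0) = 2/13

M_X(t) = ₁F₁(7; 12; t)
M^(4)(t) = 2*₁F₁(11; 16; t)/13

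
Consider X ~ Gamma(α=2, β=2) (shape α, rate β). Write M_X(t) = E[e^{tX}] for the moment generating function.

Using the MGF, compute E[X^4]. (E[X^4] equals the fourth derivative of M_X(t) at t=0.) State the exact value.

M_X(t) = 4/(2 - t)^2
dM/dt = -8/(t^3 - 6*t^2 + 12*t - 8)
d^2M/dt^2 = 24/(t^4 - 8*t^3 + 24*t^2 - 32*t + 16)
d^3M/dt^3 = -96/(t^5 - 10*t^4 + 40*t^3 - 80*t^2 + 80*t - 32)
d^4M/dt^4 = 480/(t^6 - 12*t^5 + 60*t^4 - 160*t^3 + 240*t^2 - 192*t + 64)

E[X^4] = d^4M/dt^4 |_{t=0} = 15/2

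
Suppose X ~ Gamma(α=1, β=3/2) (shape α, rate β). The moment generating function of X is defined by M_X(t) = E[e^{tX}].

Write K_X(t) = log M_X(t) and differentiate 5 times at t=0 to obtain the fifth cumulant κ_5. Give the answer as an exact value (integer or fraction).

M_X(t) = 3/(2*(3/2 - t))
K_X(t) = log M_X(t) = -log(3/2 - t) - log(2) + log(3)
K′(t) = -2/(2*t - 3)
K′′(t) = 4/(4*t^2 - 12*t + 9)
K′′′(t) = -16/(8*t^3 - 36*t^2 + 54*t - 27)
K′′′′(t) = 96/(16*t^4 - 96*t^3 + 216*t^2 - 216*t + 81)
K′′′′′(t) = -768/(32*t^5 - 240*t^4 + 720*t^3 - 1080*t^2 + 810*t - 243)

κ_5 = K′′′′′(0) = 256/81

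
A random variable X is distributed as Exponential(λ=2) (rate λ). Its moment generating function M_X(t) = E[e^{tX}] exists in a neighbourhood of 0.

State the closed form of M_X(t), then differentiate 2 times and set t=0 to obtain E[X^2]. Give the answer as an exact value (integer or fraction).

E[X^2] = d^2M/dt^2 |_{t=0} = 1/2

M_X(t) = 2/(2 - t)
dM/dt = 2/(t^2 - 4*t + 4)
d^2M/dt^2 = -4/(t^3 - 6*t^2 + 12*t - 8)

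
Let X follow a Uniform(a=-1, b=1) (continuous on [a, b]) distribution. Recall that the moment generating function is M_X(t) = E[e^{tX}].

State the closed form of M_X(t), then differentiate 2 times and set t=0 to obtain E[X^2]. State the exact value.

M_X(t) = (e^(t) - e^(-t))/(2*t)
dM/dt = (t*e^(2*t) + t - e^(2*t) + 1)*e^(-t)/(2*t^2)
d^2M/dt^2 = (t^2*e^(2*t) - t^2 - 2*t*e^(2*t) - 2*t + 2*e^(2*t) - 2)*e^(-t)/(2*t^3)

E[X^2] = d^2M/dt^2 |_{t=0} = 1/3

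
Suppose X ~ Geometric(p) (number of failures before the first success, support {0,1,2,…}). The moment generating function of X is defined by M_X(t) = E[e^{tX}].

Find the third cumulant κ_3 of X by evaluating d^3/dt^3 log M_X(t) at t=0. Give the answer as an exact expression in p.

M_X(t) = p/(-(1 - p)*e^(t) + 1)
K_X(t) = log M_X(t) = log(p) - log(-(1 - p)*e^(t) + 1)

κ_3 = K^(3)(0) = (p^2 - 3*p + 2)/p^3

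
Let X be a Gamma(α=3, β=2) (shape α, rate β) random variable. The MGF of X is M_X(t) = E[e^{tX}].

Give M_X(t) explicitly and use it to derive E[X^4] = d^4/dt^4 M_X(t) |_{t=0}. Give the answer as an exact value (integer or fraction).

E[X^4] = M′′′′(0) = 45/2

M_X(t) = 8/(2 - t)^3
M′(t) = 24/(t^4 - 8*t^3 + 24*t^2 - 32*t + 16)
M′′(t) = -96/(t^5 - 10*t^4 + 40*t^3 - 80*t^2 + 80*t - 32)
M′′′(t) = 480/(t^6 - 12*t^5 + 60*t^4 - 160*t^3 + 240*t^2 - 192*t + 64)
M′′′′(t) = -2880/(t^7 - 14*t^6 + 84*t^5 - 280*t^4 + 560*t^3 - 672*t^2 + 448*t - 128)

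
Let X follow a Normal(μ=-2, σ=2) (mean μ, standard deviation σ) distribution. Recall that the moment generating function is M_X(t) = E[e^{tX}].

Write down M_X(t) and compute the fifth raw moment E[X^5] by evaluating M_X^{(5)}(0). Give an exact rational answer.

E[X^5] = M′′′′′(0) = -832

M_X(t) = e^(2*t^2 - 2*t)
M′(t) = 4*t*e^(-2*t)*e^(2*t^2) - 2*e^(-2*t)*e^(2*t^2)
M′′(t) = (16*t^2*e^(2*t^2) - 16*t*e^(2*t^2) + 8*e^(2*t^2))*e^(-2*t)
M′′′(t) = (64*t^3*e^(2*t^2) - 96*t^2*e^(2*t^2) + 96*t*e^(2*t^2) - 32*e^(2*t^2))*e^(-2*t)
M′′′′(t) = (256*t^4*e^(2*t^2) - 512*t^3*e^(2*t^2) + 768*t^2*e^(2*t^2) - 512*t*e^(2*t^2) + 160*e^(2*t^2))*e^(-2*t)
M′′′′′(t) = (1024*t^5*e^(2*t^2) - 2560*t^4*e^(2*t^2) + 5120*t^3*e^(2*t^2) - 5120*t^2*e^(2*t^2) + 3200*t*e^(2*t^2) - 832*e^(2*t^2))*e^(-2*t)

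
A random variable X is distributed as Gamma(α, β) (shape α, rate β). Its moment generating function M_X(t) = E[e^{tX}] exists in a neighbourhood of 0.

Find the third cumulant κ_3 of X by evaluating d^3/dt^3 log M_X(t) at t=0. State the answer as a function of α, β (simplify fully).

κ_3 = K^(3)(0) = 2*α/β^3

M_X(t) = (β/(β - t))^α
K_X(t) = log M_X(t) = α*(log(β) - log(β - t))
K^(3)(t) = -2*α/(-β^3 + 3*β^2*t - 3*β*t^2 + t^3)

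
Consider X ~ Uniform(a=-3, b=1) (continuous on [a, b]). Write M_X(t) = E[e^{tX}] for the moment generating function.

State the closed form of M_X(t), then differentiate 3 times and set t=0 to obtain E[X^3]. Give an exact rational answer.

M_X(t) = (e^(t) - e^(-3*t))/(4*t)
D^3[M](t) = (t^3*e^(4*t) + 27*t^3 - 3*t^2*e^(4*t) + 27*t^2 + 6*t*e^(4*t) + 18*t - 6*e^(4*t) + 6)*e^(-3*t)/(4*t^4)

E[X^3] = D^3[M](0) = -5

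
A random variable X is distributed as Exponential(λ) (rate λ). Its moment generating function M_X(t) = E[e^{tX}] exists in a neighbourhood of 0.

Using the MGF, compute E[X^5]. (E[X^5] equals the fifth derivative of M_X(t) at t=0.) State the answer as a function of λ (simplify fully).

E[X^5] = M′′′′′(0) = 120/λ^5

M_X(t) = λ/(λ - t)
M′(t) = λ/(λ^2 - 2*λ*t + t^2)
M′′(t) = -2*λ/(-λ^3 + 3*λ^2*t - 3*λ*t^2 + t^3)
M′′′(t) = 6*λ/(λ^4 - 4*λ^3*t + 6*λ^2*t^2 - 4*λ*t^3 + t^4)
M′′′′(t) = -24*λ/(-λ^5 + 5*λ^4*t - 10*λ^3*t^2 + 10*λ^2*t^3 - 5*λ*t^4 + t^5)
M′′′′′(t) = 120*λ/(λ^6 - 6*λ^5*t + 15*λ^4*t^2 - 20*λ^3*t^3 + 15*λ^2*t^4 - 6*λ*t^5 + t^6)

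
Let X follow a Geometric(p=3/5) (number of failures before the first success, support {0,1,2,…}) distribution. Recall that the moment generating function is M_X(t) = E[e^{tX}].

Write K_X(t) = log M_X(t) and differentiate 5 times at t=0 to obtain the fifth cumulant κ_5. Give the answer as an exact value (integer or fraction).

M_X(t) = 3/(5*(1 - 2*e^(t)/5))
K_X(t) = log M_X(t) = -log(1 - 2*e^(t)/5) - log(5) + log(3)
dK/dt = -2*e^(t)/(2*e^(t) - 5)
d^2K/dt^2 = 10*e^(t)/(4*e^(2*t) - 20*e^(t) + 25)
d^3K/dt^3 = (-20*e^(2*t) - 50*e^(t))/(8*e^(3*t) - 60*e^(2*t) + 150*e^(t) - 125)
d^4K/dt^4 = (40*e^(3*t) + 400*e^(2*t) + 250*e^(t))/(16*e^(4*t) - 160*e^(3*t) + 600*e^(2*t) - 1000*e^(t) + 625)
d^5K/dt^5 = (-80*e^(4*t) - 2200*e^(3*t) - 5500*e^(2*t) - 1250*e^(t))/(32*e^(5*t) - 400*e^(4*t) + 2000*e^(3*t) - 5000*e^(2*t) + 6250*e^(t) - 3125)

κ_5 = d^5K/dt^5 |_{t=0} = 3010/81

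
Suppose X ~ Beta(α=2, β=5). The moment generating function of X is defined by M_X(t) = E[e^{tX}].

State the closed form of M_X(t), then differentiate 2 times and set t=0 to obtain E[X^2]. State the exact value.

M_X(t) = ₁F₁(2; 7; t)
M^(2)(t) = 3*₁F₁(4; 9; t)/28

E[X^2] = M^(2)(0) = 3/28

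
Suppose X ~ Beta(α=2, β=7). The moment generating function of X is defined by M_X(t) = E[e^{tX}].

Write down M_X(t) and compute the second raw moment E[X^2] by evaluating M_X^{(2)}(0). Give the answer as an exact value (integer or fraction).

M_X(t) = ₁F₁(2; 9; t)
M′(t) = 2*₁F₁(3; 10; t)/9
M′′(t) = ₁F₁(4; 11; t)/15

E[X^2] = M′′(0) = 1/15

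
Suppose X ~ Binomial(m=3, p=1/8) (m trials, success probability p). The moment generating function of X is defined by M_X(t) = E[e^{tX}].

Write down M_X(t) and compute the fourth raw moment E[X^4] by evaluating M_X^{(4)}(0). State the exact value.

E[X^4] = D^4[M](0) = 141/128

M_X(t) = (e^(t)/8 + 7/8)^3
D^4[M](t) = 81*e^(3*t)/512 + 21*e^(2*t)/32 + 147*e^(t)/512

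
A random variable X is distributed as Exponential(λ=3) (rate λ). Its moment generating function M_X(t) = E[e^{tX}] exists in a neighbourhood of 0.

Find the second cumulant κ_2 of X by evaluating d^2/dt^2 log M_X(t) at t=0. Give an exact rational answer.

κ_2 = d^2K/dt^2 |_{t=0} = 1/9

M_X(t) = 3/(3 - t)
K_X(t) = log M_X(t) = -log(3 - t) + log(3)
dK/dt = -1/(t - 3)
d^2K/dt^2 = 1/(t^2 - 6*t + 9)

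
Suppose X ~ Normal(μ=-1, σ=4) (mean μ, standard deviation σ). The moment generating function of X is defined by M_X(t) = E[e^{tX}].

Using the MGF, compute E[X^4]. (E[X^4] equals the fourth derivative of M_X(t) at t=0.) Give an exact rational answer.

E[X^4] = D^4[M](0) = 865

M_X(t) = e^(8*t^2 - t)
D^4[M](t) = (65536*t^4*e^(8*t^2) - 16384*t^3*e^(8*t^2) + 26112*t^2*e^(8*t^2) - 3136*t*e^(8*t^2) + 865*e^(8*t^2))*e^(-t)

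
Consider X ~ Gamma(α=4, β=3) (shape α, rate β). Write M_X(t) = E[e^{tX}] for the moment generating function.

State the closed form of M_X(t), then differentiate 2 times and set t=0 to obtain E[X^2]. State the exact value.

M_X(t) = 81/(3 - t)^4
M^(2)(t) = 1620/(t^6 - 18*t^5 + 135*t^4 - 540*t^3 + 1215*t^2 - 1458*t + 729)

E[X^2] = M^(2)(0) = 20/9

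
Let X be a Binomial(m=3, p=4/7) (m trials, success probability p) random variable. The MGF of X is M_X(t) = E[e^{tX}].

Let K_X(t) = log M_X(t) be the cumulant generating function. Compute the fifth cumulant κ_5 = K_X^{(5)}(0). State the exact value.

κ_5 = D^5[K](0) = 3420/16807

M_X(t) = (4*e^(t)/7 + 3/7)^3
K_X(t) = log M_X(t) = 3*log(4*e^(t)/7 + 3/7)
D^5[K](t) = (-2304*e^(4*t) + 19008*e^(3*t) - 14256*e^(2*t) + 972*e^(t))/(1024*e^(5*t) + 3840*e^(4*t) + 5760*e^(3*t) + 4320*e^(2*t) + 1620*e^(t) + 243)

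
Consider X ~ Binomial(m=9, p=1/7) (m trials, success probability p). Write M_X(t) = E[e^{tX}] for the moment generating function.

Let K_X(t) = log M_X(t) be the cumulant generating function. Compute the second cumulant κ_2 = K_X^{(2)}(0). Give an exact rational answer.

κ_2 = d^2K/dt^2 |_{t=0} = 54/49

M_X(t) = (e^(t)/7 + 6/7)^9
K_X(t) = log M_X(t) = 9*log(e^(t)/7 + 6/7)
dK/dt = 9*e^(t)/(e^(t) + 6)
d^2K/dt^2 = 54*e^(t)/(e^(2*t) + 12*e^(t) + 36)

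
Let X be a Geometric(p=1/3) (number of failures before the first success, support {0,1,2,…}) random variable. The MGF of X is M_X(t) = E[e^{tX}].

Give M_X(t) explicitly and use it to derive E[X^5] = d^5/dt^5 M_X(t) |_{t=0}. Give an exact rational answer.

M_X(t) = 1/(3*(1 - 2*e^(t)/3))
M^(5)(t) = (32*e^(5*t) + 1248*e^(4*t) + 4752*e^(3*t) + 2808*e^(2*t) + 162*e^(t))/(64*e^(6*t) - 576*e^(5*t) + 2160*e^(4*t) - 4320*e^(3*t) + 4860*e^(2*t) - 2916*e^(t) + 729)

E[X^5] = M^(5)(0) = 9002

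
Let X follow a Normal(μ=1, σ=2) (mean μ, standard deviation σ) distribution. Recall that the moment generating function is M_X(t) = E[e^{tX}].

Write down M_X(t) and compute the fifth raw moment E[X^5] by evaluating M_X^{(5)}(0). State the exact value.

M_X(t) = e^(2*t^2 + t)
dM/dt = 4*t*e^(t)*e^(2*t^2) + e^(t)*e^(2*t^2)
d^2M/dt^2 = 16*t^2*e^(t)*e^(2*t^2) + 8*t*e^(t)*e^(2*t^2) + 5*e^(t)*e^(2*t^2)
d^3M/dt^3 = 64*t^3*e^(t)*e^(2*t^2) + 48*t^2*e^(t)*e^(2*t^2) + 60*t*e^(t)*e^(2*t^2) + 13*e^(t)*e^(2*t^2)
d^4M/dt^4 = 256*t^4*e^(t)*e^(2*t^2) + 256*t^3*e^(t)*e^(2*t^2) + 480*t^2*e^(t)*e^(2*t^2) + 208*t*e^(t)*e^(2*t^2) + 73*e^(t)*e^(2*t^2)
d^5M/dt^5 = 1024*t^5*e^(t)*e^(2*t^2) + 1280*t^4*e^(t)*e^(2*t^2) + 3200*t^3*e^(t)*e^(2*t^2) + 2080*t^2*e^(t)*e^(2*t^2) + 1460*t*e^(t)*e^(2*t^2) + 281*e^(t)*e^(2*t^2)

E[X^5] = d^5M/dt^5 |_{t=0} = 281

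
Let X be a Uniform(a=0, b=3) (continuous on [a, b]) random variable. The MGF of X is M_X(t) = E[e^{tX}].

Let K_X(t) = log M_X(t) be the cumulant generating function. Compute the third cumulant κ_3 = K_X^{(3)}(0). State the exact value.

κ_3 = d^3K/dt^3 |_{t=0} = 0

M_X(t) = (e^(3*t) - 1)/(3*t)
K_X(t) = log M_X(t) = -log(t) + log(e^(3*t) - 1) - log(3)
dK/dt = (3*t*e^(3*t) - e^(3*t) + 1)/(t*e^(3*t) - t)
d^2K/dt^2 = (-9*t^2*e^(3*t) + e^(6*t) - 2*e^(3*t) + 1)/(t^2*e^(6*t) - 2*t^2*e^(3*t) + t^2)
d^3K/dt^3 = (27*t^3*e^(6*t) + 27*t^3*e^(3*t) - 2*e^(9*t) + 6*e^(6*t) - 6*e^(3*t) + 2)/(t^3*e^(9*t) - 3*t^3*e^(6*t) + 3*t^3*e^(3*t) - t^3)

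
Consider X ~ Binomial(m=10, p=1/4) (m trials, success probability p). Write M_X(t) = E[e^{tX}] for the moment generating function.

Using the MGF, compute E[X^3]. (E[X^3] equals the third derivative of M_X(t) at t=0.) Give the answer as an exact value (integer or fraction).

M_X(t) = (e^(t)/4 + 3/4)^10

E[X^3] = D^3[M](0) = 245/8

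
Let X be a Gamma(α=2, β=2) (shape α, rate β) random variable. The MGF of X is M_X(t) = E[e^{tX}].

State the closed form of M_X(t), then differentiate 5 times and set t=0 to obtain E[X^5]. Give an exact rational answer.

E[X^5] = D^5[M](0) = 45/2

M_X(t) = 4/(2 - t)^2
D^5[M](t) = -2880/(t^7 - 14*t^6 + 84*t^5 - 280*t^4 + 560*t^3 - 672*t^2 + 448*t - 128)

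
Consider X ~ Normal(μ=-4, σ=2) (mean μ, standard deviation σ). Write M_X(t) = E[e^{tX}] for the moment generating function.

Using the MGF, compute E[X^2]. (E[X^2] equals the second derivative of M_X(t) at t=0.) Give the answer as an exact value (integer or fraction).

M_X(t) = e^(2*t^2 - 4*t)
D^2[M](t) = (16*t^2*e^(2*t^2) - 32*t*e^(2*t^2) + 20*e^(2*t^2))*e^(-4*t)

E[X^2] = D^2[M](0) = 20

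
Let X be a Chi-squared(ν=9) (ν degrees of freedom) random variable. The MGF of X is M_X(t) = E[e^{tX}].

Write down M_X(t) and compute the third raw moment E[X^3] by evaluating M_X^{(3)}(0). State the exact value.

E[X^3] = M′′′(0) = 1287

M_X(t) = (1 - 2*t)^(-9/2)
M′(t) = -9/(32*t^5*√(1 - 2*t) - 80*t^4*√(1 - 2*t) + 80*t^3*√(1 - 2*t) - 40*t^2*√(1 - 2*t) + 10*t*√(1 - 2*t) - √(1 - 2*t))
M′′(t) = 99/(64*t^6*√(1 - 2*t) - 192*t^5*√(1 - 2*t) + 240*t^4*√(1 - 2*t) - 160*t^3*√(1 - 2*t) + 60*t^2*√(1 - 2*t) - 12*t*√(1 - 2*t) + √(1 - 2*t))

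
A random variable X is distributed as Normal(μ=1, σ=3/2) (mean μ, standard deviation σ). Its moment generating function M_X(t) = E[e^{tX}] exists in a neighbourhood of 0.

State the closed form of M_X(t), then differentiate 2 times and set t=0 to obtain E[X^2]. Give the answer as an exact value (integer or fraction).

E[X^2] = M^(2)(0) = 13/4

M_X(t) = e^(9*t^2/8 + t)
M^(2)(t) = 81*t^2*e^(t)*e^(9*t^2/8)/16 + 9*t*e^(t)*e^(9*t^2/8)/2 + 13*e^(t)*e^(9*t^2/8)/4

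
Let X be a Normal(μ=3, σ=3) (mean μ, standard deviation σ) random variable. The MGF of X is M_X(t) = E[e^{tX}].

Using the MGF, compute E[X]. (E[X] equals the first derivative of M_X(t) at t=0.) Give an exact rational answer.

M_X(t) = e^(9*t^2/2 + 3*t)
M^(1)(t) = 9*t*e^(3*t)*e^(9*t^2/2) + 3*e^(3*t)*e^(9*t^2/2)

E[X] = M^(1)(0) = 3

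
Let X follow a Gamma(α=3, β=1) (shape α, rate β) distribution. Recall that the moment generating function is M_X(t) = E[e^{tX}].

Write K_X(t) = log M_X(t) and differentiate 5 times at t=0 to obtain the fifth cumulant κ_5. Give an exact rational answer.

M_X(t) = (1 - t)^(-3)
K_X(t) = log M_X(t) = -3*log(1 - t)
dK/dt = -3/(t - 1)
d^2K/dt^2 = 3/(t^2 - 2*t + 1)
d^3K/dt^3 = -6/(t^3 - 3*t^2 + 3*t - 1)
d^4K/dt^4 = 18/(t^4 - 4*t^3 + 6*t^2 - 4*t + 1)
d^5K/dt^5 = -72/(t^5 - 5*t^4 + 10*t^3 - 10*t^2 + 5*t - 1)

κ_5 = d^5K/dt^5 |_{t=0} = 72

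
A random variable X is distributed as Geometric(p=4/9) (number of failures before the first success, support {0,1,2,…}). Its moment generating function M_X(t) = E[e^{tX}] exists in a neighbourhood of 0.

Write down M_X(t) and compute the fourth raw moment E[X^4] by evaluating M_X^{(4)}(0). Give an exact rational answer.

M_X(t) = 4/(9*(1 - 5*e^(t)/9))
M^(4)(t) = (-2500*e^(4*t) - 49500*e^(3*t) - 89100*e^(2*t) - 14580*e^(t))/(3125*e^(5*t) - 28125*e^(4*t) + 101250*e^(3*t) - 182250*e^(2*t) + 164025*e^(t) - 59049)

E[X^4] = M^(4)(0) = 4865/32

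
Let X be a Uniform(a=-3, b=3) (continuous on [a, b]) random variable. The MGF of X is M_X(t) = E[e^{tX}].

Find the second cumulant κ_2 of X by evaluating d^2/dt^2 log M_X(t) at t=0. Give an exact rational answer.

κ_2 = K′′(0) = 3

M_X(t) = (e^(3*t) - e^(-3*t))/(6*t)
K_X(t) = log M_X(t) = -log(t) + log(e^(3*t) - e^(-3*t)) - log(6)
K′(t) = (3*t*e^(6*t) + 3*t - e^(6*t) + 1)/(t*e^(6*t) - t)
K′′(t) = (-36*t^2*e^(6*t) + e^(12*t) - 2*e^(6*t) + 1)/(t^2*e^(12*t) - 2*t^2*e^(6*t) + t^2)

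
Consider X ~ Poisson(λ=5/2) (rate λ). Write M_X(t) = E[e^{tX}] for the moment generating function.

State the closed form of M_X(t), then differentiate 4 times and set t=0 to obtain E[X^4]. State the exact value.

M_X(t) = e^(5*e^(t)/2 - 5/2)
dM/dt = 5*e^(-5/2)*e^(t)*e^(5*e^(t)/2)/2
d^2M/dt^2 = (25*e^(2*t)*e^(5*e^(t)/2) + 10*e^(t)*e^(5*e^(t)/2))*e^(-5/2)/4
d^3M/dt^3 = (125*e^(3*t)*e^(5*e^(t)/2) + 150*e^(2*t)*e^(5*e^(t)/2) + 20*e^(t)*e^(5*e^(t)/2))*e^(-5/2)/8
d^4M/dt^4 = (625*e^(4*t)*e^(5*e^(t)/2) + 1500*e^(3*t)*e^(5*e^(t)/2) + 700*e^(2*t)*e^(5*e^(t)/2) + 40*e^(t)*e^(5*e^(t)/2))*e^(-5/2)/16

E[X^4] = d^4M/dt^4 |_{t=0} = 2865/16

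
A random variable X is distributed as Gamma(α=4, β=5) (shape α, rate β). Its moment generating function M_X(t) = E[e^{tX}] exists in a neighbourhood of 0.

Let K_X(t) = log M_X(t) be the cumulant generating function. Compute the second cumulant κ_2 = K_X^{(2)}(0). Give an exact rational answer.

κ_2 = d^2K/dt^2 |_{t=0} = 4/25

M_X(t) = 625/(5 - t)^4
K_X(t) = log M_X(t) = -4*log(5 - t) + 4*log(5)
dK/dt = -4/(t - 5)
d^2K/dt^2 = 4/(t^2 - 10*t + 25)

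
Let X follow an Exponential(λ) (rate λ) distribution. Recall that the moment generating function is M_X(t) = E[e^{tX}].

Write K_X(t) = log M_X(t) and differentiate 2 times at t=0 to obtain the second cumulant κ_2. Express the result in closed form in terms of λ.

M_X(t) = λ/(λ - t)
K_X(t) = log M_X(t) = log(λ) - log(λ - t)
K′(t) = -1/(-λ + t)
K′′(t) = 1/(λ^2 - 2*λ*t + t^2)

κ_2 = K′′(0) = λ^(-2)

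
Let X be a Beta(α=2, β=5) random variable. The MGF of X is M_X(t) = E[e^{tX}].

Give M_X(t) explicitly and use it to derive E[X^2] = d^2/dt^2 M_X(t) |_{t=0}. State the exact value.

M_X(t) = ₁F₁(2; 7; t)
M′(t) = 2*₁F₁(3; 8; t)/7
M′′(t) = 3*₁F₁(4; 9; t)/28

E[X^2] = M′′(0) = 3/28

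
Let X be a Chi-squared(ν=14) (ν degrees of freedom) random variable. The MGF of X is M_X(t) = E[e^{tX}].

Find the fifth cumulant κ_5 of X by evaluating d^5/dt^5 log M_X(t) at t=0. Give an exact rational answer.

M_X(t) = (1 - 2*t)^(-7)
K_X(t) = log M_X(t) = -7*log(1 - 2*t)
dK/dt = -14/(2*t - 1)
d^2K/dt^2 = 28/(4*t^2 - 4*t + 1)
d^3K/dt^3 = -112/(8*t^3 - 12*t^2 + 6*t - 1)
d^4K/dt^4 = 672/(16*t^4 - 32*t^3 + 24*t^2 - 8*t + 1)
d^5K/dt^5 = -5376/(32*t^5 - 80*t^4 + 80*t^3 - 40*t^2 + 10*t - 1)

κ_5 = d^5K/dt^5 |_{t=0} = 5376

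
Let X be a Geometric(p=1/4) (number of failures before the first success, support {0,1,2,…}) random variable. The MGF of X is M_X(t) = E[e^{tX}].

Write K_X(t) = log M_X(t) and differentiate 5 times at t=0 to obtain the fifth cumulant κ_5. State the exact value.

κ_5 = d^5K/dt^5 |_{t=0} = 12180

M_X(t) = 1/(4*(1 - 3*e^(t)/4))
K_X(t) = log M_X(t) = -log(1 - 3*e^(t)/4) - 2*log(2)
dK/dt = -3*e^(t)/(3*e^(t) - 4)
d^2K/dt^2 = 12*e^(t)/(9*e^(2*t) - 24*e^(t) + 16)
d^3K/dt^3 = (-36*e^(2*t) - 48*e^(t))/(27*e^(3*t) - 108*e^(2*t) + 144*e^(t) - 64)
d^4K/dt^4 = (108*e^(3*t) + 576*e^(2*t) + 192*e^(t))/(81*e^(4*t) - 432*e^(3*t) + 864*e^(2*t) - 768*e^(t) + 256)
d^5K/dt^5 = (-324*e^(4*t) - 4752*e^(3*t) - 6336*e^(2*t) - 768*e^(t))/(243*e^(5*t) - 1620*e^(4*t) + 4320*e^(3*t) - 5760*e^(2*t) + 3840*e^(t) - 1024)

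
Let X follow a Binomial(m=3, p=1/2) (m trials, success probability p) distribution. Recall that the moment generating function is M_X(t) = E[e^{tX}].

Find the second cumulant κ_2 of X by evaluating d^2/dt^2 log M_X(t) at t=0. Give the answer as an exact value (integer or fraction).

κ_2 = d^2K/dt^2 |_{t=0} = 3/4

M_X(t) = (e^(t)/2 + 1/2)^3
K_X(t) = log M_X(t) = 3*log(e^(t)/2 + 1/2)
dK/dt = 3*e^(t)/(e^(t) + 1)
d^2K/dt^2 = 3*e^(t)/(e^(2*t) + 2*e^(t) + 1)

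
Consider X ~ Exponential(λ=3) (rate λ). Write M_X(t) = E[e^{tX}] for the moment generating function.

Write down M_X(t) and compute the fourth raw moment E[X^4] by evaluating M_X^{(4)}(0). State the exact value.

M_X(t) = 3/(3 - t)
D^4[M](t) = -72/(t^5 - 15*t^4 + 90*t^3 - 270*t^2 + 405*t - 243)

E[X^4] = D^4[M](0) = 8/27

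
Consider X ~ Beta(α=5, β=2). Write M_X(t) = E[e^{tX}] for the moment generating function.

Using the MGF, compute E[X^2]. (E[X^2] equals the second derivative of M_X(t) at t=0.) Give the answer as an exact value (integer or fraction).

M_X(t) = ₁F₁(5; 7; t)
D^2[M](t) = 15*₁F₁(7; 9; t)/28

E[X^2] = D^2[M](0) = 15/28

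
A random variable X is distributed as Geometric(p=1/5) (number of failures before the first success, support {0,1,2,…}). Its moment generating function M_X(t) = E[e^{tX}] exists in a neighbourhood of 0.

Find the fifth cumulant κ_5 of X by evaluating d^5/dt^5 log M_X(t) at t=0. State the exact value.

κ_5 = d^5K/dt^5 |_{t=0} = 43380

M_X(t) = 1/(5*(1 - 4*e^(t)/5))
K_X(t) = log M_X(t) = -log(1 - 4*e^(t)/5) - log(5)
dK/dt = -4*e^(t)/(4*e^(t) - 5)
d^2K/dt^2 = 20*e^(t)/(16*e^(2*t) - 40*e^(t) + 25)
d^3K/dt^3 = (-80*e^(2*t) - 100*e^(t))/(64*e^(3*t) - 240*e^(2*t) + 300*e^(t) - 125)
d^4K/dt^4 = (320*e^(3*t) + 1600*e^(2*t) + 500*e^(t))/(256*e^(4*t) - 1280*e^(3*t) + 2400*e^(2*t) - 2000*e^(t) + 625)
d^5K/dt^5 = (-1280*e^(4*t) - 17600*e^(3*t) - 22000*e^(2*t) - 2500*e^(t))/(1024*e^(5*t) - 6400*e^(4*t) + 16000*e^(3*t) - 20000*e^(2*t) + 12500*e^(t) - 3125)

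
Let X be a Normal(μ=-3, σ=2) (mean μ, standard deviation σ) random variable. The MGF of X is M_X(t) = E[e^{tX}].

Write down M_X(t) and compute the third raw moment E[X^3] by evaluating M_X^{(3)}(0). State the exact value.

E[X^3] = M^(3)(0) = -63

M_X(t) = e^(2*t^2 - 3*t)
M^(3)(t) = (64*t^3*e^(2*t^2) - 144*t^2*e^(2*t^2) + 156*t*e^(2*t^2) - 63*e^(2*t^2))*e^(-3*t)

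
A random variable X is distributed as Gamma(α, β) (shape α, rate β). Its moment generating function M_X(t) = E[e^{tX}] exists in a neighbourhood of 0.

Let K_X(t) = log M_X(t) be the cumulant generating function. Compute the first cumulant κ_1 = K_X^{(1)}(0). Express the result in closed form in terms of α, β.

M_X(t) = (β/(β - t))^α
K_X(t) = log M_X(t) = α*(log(β) - log(β - t))
dK/dt = -α/(-β + t)

κ_1 = dK/dt |_{t=0} = α/β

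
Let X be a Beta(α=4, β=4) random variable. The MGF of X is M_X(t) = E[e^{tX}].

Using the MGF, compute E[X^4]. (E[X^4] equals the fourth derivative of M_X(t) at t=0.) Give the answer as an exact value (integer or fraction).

M_X(t) = ₁F₁(4; 8; t)
M^(4)(t) = 7*₁F₁(8; 12; t)/66

E[X^4] = M^(4)(0) = 7/66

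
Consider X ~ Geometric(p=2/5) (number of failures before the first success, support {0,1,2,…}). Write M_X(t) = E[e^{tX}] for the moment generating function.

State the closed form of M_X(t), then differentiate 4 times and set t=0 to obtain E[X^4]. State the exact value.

M_X(t) = 2/(5*(1 - 3*e^(t)/5))
M^(4)(t) = (-162*e^(4*t) - 2970*e^(3*t) - 4950*e^(2*t) - 750*e^(t))/(243*e^(5*t) - 2025*e^(4*t) + 6750*e^(3*t) - 11250*e^(2*t) + 9375*e^(t) - 3125)

E[X^4] = M^(4)(0) = 276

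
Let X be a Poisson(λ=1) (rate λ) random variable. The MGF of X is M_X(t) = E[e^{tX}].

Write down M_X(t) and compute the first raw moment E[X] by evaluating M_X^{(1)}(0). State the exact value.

E[X] = D[M](0) = 1

M_X(t) = e^(e^(t) - 1)
D[M](t) = e^(-1)*e^(t)*e^(e^(t))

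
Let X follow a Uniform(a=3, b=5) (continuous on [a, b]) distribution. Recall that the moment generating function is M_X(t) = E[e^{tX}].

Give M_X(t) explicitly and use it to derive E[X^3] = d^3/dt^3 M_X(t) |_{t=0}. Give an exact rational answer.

E[X^3] = M^(3)(0) = 68

M_X(t) = (e^(5*t) - e^(3*t))/(2*t)
M^(3)(t) = (125*t^3*e^(5*t) - 27*t^3*e^(3*t) - 75*t^2*e^(5*t) + 27*t^2*e^(3*t) + 30*t*e^(5*t) - 18*t*e^(3*t) - 6*e^(5*t) + 6*e^(3*t))/(2*t^4)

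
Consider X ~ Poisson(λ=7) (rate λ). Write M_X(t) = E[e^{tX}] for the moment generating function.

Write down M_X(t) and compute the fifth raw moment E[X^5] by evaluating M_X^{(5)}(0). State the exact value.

M_X(t) = e^(7*e^(t) - 7)
M′(t) = 7*e^(-7)*e^(t)*e^(7*e^(t))
M′′(t) = (49*e^(2*t)*e^(7*e^(t)) + 7*e^(t)*e^(7*e^(t)))*e^(-7)
M′′′(t) = (343*e^(3*t)*e^(7*e^(t)) + 147*e^(2*t)*e^(7*e^(t)) + 7*e^(t)*e^(7*e^(t)))*e^(-7)
M′′′′(t) = (2401*e^(4*t)*e^(7*e^(t)) + 2058*e^(3*t)*e^(7*e^(t)) + 343*e^(2*t)*e^(7*e^(t)) + 7*e^(t)*e^(7*e^(t)))*e^(-7)
M′′′′′(t) = (16807*e^(5*t)*e^(7*e^(t)) + 24010*e^(4*t)*e^(7*e^(t)) + 8575*e^(3*t)*e^(7*e^(t)) + 735*e^(2*t)*e^(7*e^(t)) + 7*e^(t)*e^(7*e^(t)))*e^(-7)

E[X^5] = M′′′′′(0) = 50134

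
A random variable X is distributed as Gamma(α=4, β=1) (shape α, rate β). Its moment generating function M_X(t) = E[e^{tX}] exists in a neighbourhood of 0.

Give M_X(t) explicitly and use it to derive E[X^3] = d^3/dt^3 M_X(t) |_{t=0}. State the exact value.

M_X(t) = (1 - t)^(-4)
dM/dt = -4/(t^5 - 5*t^4 + 10*t^3 - 10*t^2 + 5*t - 1)
d^2M/dt^2 = 20/(t^6 - 6*t^5 + 15*t^4 - 20*t^3 + 15*t^2 - 6*t + 1)
d^3M/dt^3 = -120/(t^7 - 7*t^6 + 21*t^5 - 35*t^4 + 35*t^3 - 21*t^2 + 7*t - 1)

E[X^3] = d^3M/dt^3 |_{t=0} = 120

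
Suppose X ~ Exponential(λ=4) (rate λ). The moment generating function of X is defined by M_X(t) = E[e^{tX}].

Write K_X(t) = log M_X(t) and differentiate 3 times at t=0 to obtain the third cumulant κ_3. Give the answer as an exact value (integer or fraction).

M_X(t) = 4/(4 - t)
K_X(t) = log M_X(t) = -log(4 - t) + 2*log(2)
K^(3)(t) = -2/(t^3 - 12*t^2 + 48*t - 64)

κ_3 = K^(3)(0) = 1/32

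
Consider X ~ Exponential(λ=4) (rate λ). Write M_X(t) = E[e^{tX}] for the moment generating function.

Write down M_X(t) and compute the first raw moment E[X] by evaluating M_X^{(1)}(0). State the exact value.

M_X(t) = 4/(4 - t)
dM/dt = 4/(t^2 - 8*t + 16)

E[X] = dM/dt |_{t=0} = 1/4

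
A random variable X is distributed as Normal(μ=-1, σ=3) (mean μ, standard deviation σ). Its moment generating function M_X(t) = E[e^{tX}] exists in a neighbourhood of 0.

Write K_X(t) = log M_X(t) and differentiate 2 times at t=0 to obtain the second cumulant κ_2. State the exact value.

κ_2 = K^(2)(0) = 9

M_X(t) = e^(9*t^2/2 - t)
K_X(t) = log M_X(t) = 9*t^2/2 - t
K^(2)(t) = 9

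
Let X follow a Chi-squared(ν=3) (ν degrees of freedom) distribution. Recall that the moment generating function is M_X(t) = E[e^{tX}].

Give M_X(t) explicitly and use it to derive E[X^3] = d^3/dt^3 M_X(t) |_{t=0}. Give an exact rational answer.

E[X^3] = M^(3)(0) = 105

M_X(t) = (1 - 2*t)^(-3/2)
M^(3)(t) = 105/(16*t^4*√(1 - 2*t) - 32*t^3*√(1 - 2*t) + 24*t^2*√(1 - 2*t) - 8*t*√(1 - 2*t) + √(1 - 2*t))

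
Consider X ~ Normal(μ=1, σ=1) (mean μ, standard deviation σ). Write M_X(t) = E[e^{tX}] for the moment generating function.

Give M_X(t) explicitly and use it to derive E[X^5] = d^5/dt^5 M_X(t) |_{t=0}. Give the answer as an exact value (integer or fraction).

M_X(t) = e^(t^2/2 + t)
M′(t) = t*e^(t)*e^(t^2/2) + e^(t)*e^(t^2/2)
M′′(t) = t^2*e^(t)*e^(t^2/2) + 2*t*e^(t)*e^(t^2/2) + 2*e^(t)*e^(t^2/2)
M′′′(t) = t^3*e^(t)*e^(t^2/2) + 3*t^2*e^(t)*e^(t^2/2) + 6*t*e^(t)*e^(t^2/2) + 4*e^(t)*e^(t^2/2)
M′′′′(t) = t^4*e^(t)*e^(t^2/2) + 4*t^3*e^(t)*e^(t^2/2) + 12*t^2*e^(t)*e^(t^2/2) + 16*t*e^(t)*e^(t^2/2) + 10*e^(t)*e^(t^2/2)
M′′′′′(t) = t^5*e^(t)*e^(t^2/2) + 5*t^4*e^(t)*e^(t^2/2) + 20*t^3*e^(t)*e^(t^2/2) + 40*t^2*e^(t)*e^(t^2/2) + 50*t*e^(t)*e^(t^2/2) + 26*e^(t)*e^(t^2/2)

E[X^5] = M′′′′′(0) = 26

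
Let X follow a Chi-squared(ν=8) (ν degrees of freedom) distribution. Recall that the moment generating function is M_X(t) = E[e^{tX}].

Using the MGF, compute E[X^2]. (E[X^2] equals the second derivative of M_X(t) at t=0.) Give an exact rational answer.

M_X(t) = (1 - 2*t)^(-4)
dM/dt = -8/(32*t^5 - 80*t^4 + 80*t^3 - 40*t^2 + 10*t - 1)
d^2M/dt^2 = 80/(64*t^6 - 192*t^5 + 240*t^4 - 160*t^3 + 60*t^2 - 12*t + 1)

E[X^2] = d^2M/dt^2 |_{t=0} = 80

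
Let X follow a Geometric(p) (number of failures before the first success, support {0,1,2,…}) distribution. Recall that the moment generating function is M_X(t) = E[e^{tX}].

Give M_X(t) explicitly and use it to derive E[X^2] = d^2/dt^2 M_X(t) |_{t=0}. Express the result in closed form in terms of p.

E[X^2] = D^2[M](0) = 1 - 3/p + 2/p^2

M_X(t) = p/(-(1 - p)*e^(t) + 1)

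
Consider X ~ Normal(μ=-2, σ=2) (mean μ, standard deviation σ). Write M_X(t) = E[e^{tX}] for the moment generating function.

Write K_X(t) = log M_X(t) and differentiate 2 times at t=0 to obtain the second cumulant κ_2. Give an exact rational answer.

M_X(t) = e^(2*t^2 - 2*t)
K_X(t) = log M_X(t) = 2*t^2 - 2*t
K′(t) = 4*t - 2
K′′(t) = 4

κ_2 = K′′(0) = 4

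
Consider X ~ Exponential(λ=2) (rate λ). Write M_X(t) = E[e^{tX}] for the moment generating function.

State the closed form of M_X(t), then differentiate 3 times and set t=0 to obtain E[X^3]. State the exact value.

E[X^3] = M^(3)(0) = 3/4

M_X(t) = 2/(2 - t)
M^(3)(t) = 12/(t^4 - 8*t^3 + 24*t^2 - 32*t + 16)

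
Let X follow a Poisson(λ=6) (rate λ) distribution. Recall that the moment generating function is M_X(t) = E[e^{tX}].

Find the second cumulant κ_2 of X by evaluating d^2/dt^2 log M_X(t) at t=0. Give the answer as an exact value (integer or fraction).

M_X(t) = e^(6*e^(t) - 6)
K_X(t) = log M_X(t) = 6*e^(t) - 6
K′(t) = 6*e^(t)
K′′(t) = 6*e^(t)

κ_2 = K′′(0) = 6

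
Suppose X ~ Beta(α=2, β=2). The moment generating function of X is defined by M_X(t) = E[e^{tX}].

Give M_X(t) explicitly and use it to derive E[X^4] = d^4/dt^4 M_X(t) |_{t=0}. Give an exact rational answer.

M_X(t) = ₁F₁(2; 4; t)
M^(4)(t) = ₁F₁(6; 8; t)/7

E[X^4] = M^(4)(0) = 1/7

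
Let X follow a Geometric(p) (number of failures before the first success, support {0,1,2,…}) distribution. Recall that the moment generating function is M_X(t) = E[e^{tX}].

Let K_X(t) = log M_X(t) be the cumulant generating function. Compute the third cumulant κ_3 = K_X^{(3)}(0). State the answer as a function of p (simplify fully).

M_X(t) = p/(-(1 - p)*e^(t) + 1)
K_X(t) = log M_X(t) = log(p) - log(-(1 - p)*e^(t) + 1)

κ_3 = D^3[K](0) = (p^2 - 3*p + 2)/p^3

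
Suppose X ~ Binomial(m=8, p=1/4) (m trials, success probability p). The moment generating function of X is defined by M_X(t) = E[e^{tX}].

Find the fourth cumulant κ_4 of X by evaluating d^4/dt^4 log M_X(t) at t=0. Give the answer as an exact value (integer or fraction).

κ_4 = D^4[K](0) = -3/16

M_X(t) = (e^(t)/4 + 3/4)^8
K_X(t) = log M_X(t) = 8*log(e^(t)/4 + 3/4)
D^4[K](t) = (24*e^(3*t) - 288*e^(2*t) + 216*e^(t))/(e^(4*t) + 12*e^(3*t) + 54*e^(2*t) + 108*e^(t) + 81)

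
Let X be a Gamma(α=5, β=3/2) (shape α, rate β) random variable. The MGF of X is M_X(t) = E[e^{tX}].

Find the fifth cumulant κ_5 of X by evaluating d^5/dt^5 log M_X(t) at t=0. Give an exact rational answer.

κ_5 = K′′′′′(0) = 1280/81

M_X(t) = 243/(32*(3/2 - t)^5)
K_X(t) = log M_X(t) = -5*log(3/2 - t) - 5*log(2) + 5*log(3)
K′(t) = -10/(2*t - 3)
K′′(t) = 20/(4*t^2 - 12*t + 9)
K′′′(t) = -80/(8*t^3 - 36*t^2 + 54*t - 27)
K′′′′(t) = 480/(16*t^4 - 96*t^3 + 216*t^2 - 216*t + 81)
K′′′′′(t) = -3840/(32*t^5 - 240*t^4 + 720*t^3 - 1080*t^2 + 810*t - 243)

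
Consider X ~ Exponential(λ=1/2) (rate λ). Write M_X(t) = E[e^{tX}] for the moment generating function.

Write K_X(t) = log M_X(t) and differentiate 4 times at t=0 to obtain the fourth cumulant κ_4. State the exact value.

κ_4 = K^(4)(0) = 96

M_X(t) = 1/(2*(1/2 - t))
K_X(t) = log M_X(t) = -log(1/2 - t) - log(2)
K^(4)(t) = 96/(16*t^4 - 32*t^3 + 24*t^2 - 8*t + 1)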